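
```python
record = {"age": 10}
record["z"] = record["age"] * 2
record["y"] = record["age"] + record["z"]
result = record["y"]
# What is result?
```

Trace (tracking result):
record = {'age': 10}  # -> record = {'age': 10}
record['z'] = record['age'] * 2  # -> record = {'age': 10, 'z': 20}
record['y'] = record['age'] + record['z']  # -> record = {'age': 10, 'z': 20, 'y': 30}
result = record['y']  # -> result = 30

Answer: 30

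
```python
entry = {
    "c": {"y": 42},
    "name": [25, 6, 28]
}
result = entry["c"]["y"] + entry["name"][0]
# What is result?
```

Trace (tracking result):
entry = {'c': {'y': 42}, 'name': [25, 6, 28]}  # -> entry = {'c': {'y': 42}, 'name': [25, 6, 28]}
result = entry['c']['y'] + entry['name'][0]  # -> result = 67

Answer: 67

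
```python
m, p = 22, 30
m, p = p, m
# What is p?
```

Trace (tracking p):
m, p = (22, 30)  # -> m = 22, p = 30
m, p = (p, m)  # -> m = 30, p = 22

Answer: 22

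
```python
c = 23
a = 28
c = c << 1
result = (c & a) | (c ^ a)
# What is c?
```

Answer: 46

Derivation:
Trace (tracking c):
c = 23  # -> c = 23
a = 28  # -> a = 28
c = c << 1  # -> c = 46
result = c & a | c ^ a  # -> result = 62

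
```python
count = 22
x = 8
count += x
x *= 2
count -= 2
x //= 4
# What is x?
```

Trace (tracking x):
count = 22  # -> count = 22
x = 8  # -> x = 8
count += x  # -> count = 30
x *= 2  # -> x = 16
count -= 2  # -> count = 28
x //= 4  # -> x = 4

Answer: 4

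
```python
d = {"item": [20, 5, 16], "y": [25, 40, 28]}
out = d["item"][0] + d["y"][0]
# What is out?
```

Answer: 45

Derivation:
Trace (tracking out):
d = {'item': [20, 5, 16], 'y': [25, 40, 28]}  # -> d = {'item': [20, 5, 16], 'y': [25, 40, 28]}
out = d['item'][0] + d['y'][0]  # -> out = 45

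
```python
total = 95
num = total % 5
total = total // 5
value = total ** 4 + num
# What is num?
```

Trace (tracking num):
total = 95  # -> total = 95
num = total % 5  # -> num = 0
total = total // 5  # -> total = 19
value = total ** 4 + num  # -> value = 130321

Answer: 0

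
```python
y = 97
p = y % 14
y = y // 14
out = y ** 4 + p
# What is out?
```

Answer: 1309

Derivation:
Trace (tracking out):
y = 97  # -> y = 97
p = y % 14  # -> p = 13
y = y // 14  # -> y = 6
out = y ** 4 + p  # -> out = 1309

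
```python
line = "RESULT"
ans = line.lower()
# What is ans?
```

Trace (tracking ans):
line = 'RESULT'  # -> line = 'RESULT'
ans = line.lower()  # -> ans = 'result'

Answer: 'result'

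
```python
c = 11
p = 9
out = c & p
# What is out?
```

Trace (tracking out):
c = 11  # -> c = 11
p = 9  # -> p = 9
out = c & p  # -> out = 9

Answer: 9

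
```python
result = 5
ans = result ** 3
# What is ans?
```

Trace (tracking ans):
result = 5  # -> result = 5
ans = result ** 3  # -> ans = 125

Answer: 125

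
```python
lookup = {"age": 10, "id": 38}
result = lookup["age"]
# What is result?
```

Answer: 10

Derivation:
Trace (tracking result):
lookup = {'age': 10, 'id': 38}  # -> lookup = {'age': 10, 'id': 38}
result = lookup['age']  # -> result = 10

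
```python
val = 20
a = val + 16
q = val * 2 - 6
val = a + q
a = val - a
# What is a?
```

Answer: 34

Derivation:
Trace (tracking a):
val = 20  # -> val = 20
a = val + 16  # -> a = 36
q = val * 2 - 6  # -> q = 34
val = a + q  # -> val = 70
a = val - a  # -> a = 34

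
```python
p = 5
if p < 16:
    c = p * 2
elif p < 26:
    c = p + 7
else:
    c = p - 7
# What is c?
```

Trace (tracking c):
p = 5  # -> p = 5
if p < 16:  # condition is True
    c = p * 2  # -> c = 10

Answer: 10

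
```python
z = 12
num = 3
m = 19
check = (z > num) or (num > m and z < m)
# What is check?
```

Answer: True

Derivation:
Trace (tracking check):
z = 12  # -> z = 12
num = 3  # -> num = 3
m = 19  # -> m = 19
check = z > num or (num > m and z < m)  # -> check = True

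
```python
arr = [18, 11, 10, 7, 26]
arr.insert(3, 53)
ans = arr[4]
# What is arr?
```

Trace (tracking arr):
arr = [18, 11, 10, 7, 26]  # -> arr = [18, 11, 10, 7, 26]
arr.insert(3, 53)  # -> arr = [18, 11, 10, 53, 7, 26]
ans = arr[4]  # -> ans = 7

Answer: [18, 11, 10, 53, 7, 26]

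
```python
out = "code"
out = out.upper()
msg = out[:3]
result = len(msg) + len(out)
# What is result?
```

Trace (tracking result):
out = 'code'  # -> out = 'code'
out = out.upper()  # -> out = 'CODE'
msg = out[:3]  # -> msg = 'COD'
result = len(msg) + len(out)  # -> result = 7

Answer: 7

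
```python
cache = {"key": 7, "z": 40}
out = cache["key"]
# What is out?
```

Answer: 7

Derivation:
Trace (tracking out):
cache = {'key': 7, 'z': 40}  # -> cache = {'key': 7, 'z': 40}
out = cache['key']  # -> out = 7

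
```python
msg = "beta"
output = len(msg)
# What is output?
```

Answer: 4

Derivation:
Trace (tracking output):
msg = 'beta'  # -> msg = 'beta'
output = len(msg)  # -> output = 4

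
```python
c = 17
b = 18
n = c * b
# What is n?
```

Trace (tracking n):
c = 17  # -> c = 17
b = 18  # -> b = 18
n = c * b  # -> n = 306

Answer: 306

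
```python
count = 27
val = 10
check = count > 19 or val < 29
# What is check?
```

Trace (tracking check):
count = 27  # -> count = 27
val = 10  # -> val = 10
check = count > 19 or val < 29  # -> check = True

Answer: True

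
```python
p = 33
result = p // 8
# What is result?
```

Trace (tracking result):
p = 33  # -> p = 33
result = p // 8  # -> result = 4

Answer: 4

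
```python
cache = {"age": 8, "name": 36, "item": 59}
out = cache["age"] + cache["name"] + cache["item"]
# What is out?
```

Trace (tracking out):
cache = {'age': 8, 'name': 36, 'item': 59}  # -> cache = {'age': 8, 'name': 36, 'item': 59}
out = cache['age'] + cache['name'] + cache['item']  # -> out = 103

Answer: 103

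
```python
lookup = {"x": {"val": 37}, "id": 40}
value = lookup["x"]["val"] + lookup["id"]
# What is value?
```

Answer: 77

Derivation:
Trace (tracking value):
lookup = {'x': {'val': 37}, 'id': 40}  # -> lookup = {'x': {'val': 37}, 'id': 40}
value = lookup['x']['val'] + lookup['id']  # -> value = 77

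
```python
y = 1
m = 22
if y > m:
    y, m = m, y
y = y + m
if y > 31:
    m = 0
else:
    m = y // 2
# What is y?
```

Trace (tracking y):
y = 1  # -> y = 1
m = 22  # -> m = 22
if y > m:  # condition is False
y = y + m  # -> y = 23
if y > 31:  # condition is False
else:
    m = y // 2  # -> m = 11

Answer: 23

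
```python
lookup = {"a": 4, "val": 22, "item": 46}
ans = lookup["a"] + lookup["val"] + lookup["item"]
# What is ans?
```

Answer: 72

Derivation:
Trace (tracking ans):
lookup = {'a': 4, 'val': 22, 'item': 46}  # -> lookup = {'a': 4, 'val': 22, 'item': 46}
ans = lookup['a'] + lookup['val'] + lookup['item']  # -> ans = 72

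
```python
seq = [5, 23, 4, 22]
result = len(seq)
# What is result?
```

Trace (tracking result):
seq = [5, 23, 4, 22]  # -> seq = [5, 23, 4, 22]
result = len(seq)  # -> result = 4

Answer: 4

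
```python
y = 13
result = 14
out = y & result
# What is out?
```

Answer: 12

Derivation:
Trace (tracking out):
y = 13  # -> y = 13
result = 14  # -> result = 14
out = y & result  # -> out = 12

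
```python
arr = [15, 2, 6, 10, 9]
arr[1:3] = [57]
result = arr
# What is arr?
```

Answer: [15, 57, 10, 9]

Derivation:
Trace (tracking arr):
arr = [15, 2, 6, 10, 9]  # -> arr = [15, 2, 6, 10, 9]
arr[1:3] = [57]  # -> arr = [15, 57, 10, 9]
result = arr  # -> result = [15, 57, 10, 9]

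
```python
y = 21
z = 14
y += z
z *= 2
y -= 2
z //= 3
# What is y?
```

Answer: 33

Derivation:
Trace (tracking y):
y = 21  # -> y = 21
z = 14  # -> z = 14
y += z  # -> y = 35
z *= 2  # -> z = 28
y -= 2  # -> y = 33
z //= 3  # -> z = 9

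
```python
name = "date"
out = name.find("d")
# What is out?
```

Trace (tracking out):
name = 'date'  # -> name = 'date'
out = name.find('d')  # -> out = 0

Answer: 0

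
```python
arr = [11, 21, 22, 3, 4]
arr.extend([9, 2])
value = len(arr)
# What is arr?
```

Trace (tracking arr):
arr = [11, 21, 22, 3, 4]  # -> arr = [11, 21, 22, 3, 4]
arr.extend([9, 2])  # -> arr = [11, 21, 22, 3, 4, 9, 2]
value = len(arr)  # -> value = 7

Answer: [11, 21, 22, 3, 4, 9, 2]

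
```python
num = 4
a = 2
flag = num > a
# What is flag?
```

Trace (tracking flag):
num = 4  # -> num = 4
a = 2  # -> a = 2
flag = num > a  # -> flag = True

Answer: True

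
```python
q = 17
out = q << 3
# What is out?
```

Answer: 136

Derivation:
Trace (tracking out):
q = 17  # -> q = 17
out = q << 3  # -> out = 136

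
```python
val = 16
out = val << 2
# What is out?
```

Answer: 64

Derivation:
Trace (tracking out):
val = 16  # -> val = 16
out = val << 2  # -> out = 64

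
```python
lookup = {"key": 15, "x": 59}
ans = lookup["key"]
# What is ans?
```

Answer: 15

Derivation:
Trace (tracking ans):
lookup = {'key': 15, 'x': 59}  # -> lookup = {'key': 15, 'x': 59}
ans = lookup['key']  # -> ans = 15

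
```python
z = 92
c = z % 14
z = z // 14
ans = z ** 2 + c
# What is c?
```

Trace (tracking c):
z = 92  # -> z = 92
c = z % 14  # -> c = 8
z = z // 14  # -> z = 6
ans = z ** 2 + c  # -> ans = 44

Answer: 8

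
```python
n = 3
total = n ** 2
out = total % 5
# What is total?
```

Answer: 9

Derivation:
Trace (tracking total):
n = 3  # -> n = 3
total = n ** 2  # -> total = 9
out = total % 5  # -> out = 4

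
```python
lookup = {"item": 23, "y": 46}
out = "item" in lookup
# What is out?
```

Answer: True

Derivation:
Trace (tracking out):
lookup = {'item': 23, 'y': 46}  # -> lookup = {'item': 23, 'y': 46}
out = 'item' in lookup  # -> out = True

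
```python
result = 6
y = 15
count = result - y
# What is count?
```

Answer: -9

Derivation:
Trace (tracking count):
result = 6  # -> result = 6
y = 15  # -> y = 15
count = result - y  # -> count = -9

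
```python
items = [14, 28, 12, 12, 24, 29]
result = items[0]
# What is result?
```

Answer: 14

Derivation:
Trace (tracking result):
items = [14, 28, 12, 12, 24, 29]  # -> items = [14, 28, 12, 12, 24, 29]
result = items[0]  # -> result = 14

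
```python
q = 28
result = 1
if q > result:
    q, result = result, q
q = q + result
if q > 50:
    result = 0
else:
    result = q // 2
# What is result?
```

Answer: 14

Derivation:
Trace (tracking result):
q = 28  # -> q = 28
result = 1  # -> result = 1
if q > result:  # condition is True
    q, result = (result, q)  # -> q = 1, result = 28
q = q + result  # -> q = 29
if q > 50:  # condition is False
else:
    result = q // 2  # -> result = 14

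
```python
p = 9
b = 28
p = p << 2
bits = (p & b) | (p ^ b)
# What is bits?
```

Trace (tracking bits):
p = 9  # -> p = 9
b = 28  # -> b = 28
p = p << 2  # -> p = 36
bits = p & b | p ^ b  # -> bits = 60

Answer: 60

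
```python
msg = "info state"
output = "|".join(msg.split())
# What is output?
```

Trace (tracking output):
msg = 'info state'  # -> msg = 'info state'
output = '|'.join(msg.split())  # -> output = 'info|state'

Answer: 'info|state'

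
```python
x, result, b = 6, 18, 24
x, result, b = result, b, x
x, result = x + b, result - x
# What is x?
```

Answer: 24

Derivation:
Trace (tracking x):
x, result, b = (6, 18, 24)  # -> x = 6, result = 18, b = 24
x, result, b = (result, b, x)  # -> x = 18, result = 24, b = 6
x, result = (x + b, result - x)  # -> x = 24, result = 6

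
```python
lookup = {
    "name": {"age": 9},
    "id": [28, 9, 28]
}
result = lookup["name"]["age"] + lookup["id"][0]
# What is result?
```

Answer: 37

Derivation:
Trace (tracking result):
lookup = {'name': {'age': 9}, 'id': [28, 9, 28]}  # -> lookup = {'name': {'age': 9}, 'id': [28, 9, 28]}
result = lookup['name']['age'] + lookup['id'][0]  # -> result = 37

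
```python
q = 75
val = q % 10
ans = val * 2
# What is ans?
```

Trace (tracking ans):
q = 75  # -> q = 75
val = q % 10  # -> val = 5
ans = val * 2  # -> ans = 10

Answer: 10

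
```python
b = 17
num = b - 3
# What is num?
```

Trace (tracking num):
b = 17  # -> b = 17
num = b - 3  # -> num = 14

Answer: 14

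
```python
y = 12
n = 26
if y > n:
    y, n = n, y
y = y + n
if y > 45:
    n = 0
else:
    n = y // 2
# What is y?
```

Trace (tracking y):
y = 12  # -> y = 12
n = 26  # -> n = 26
if y > n:  # condition is False
y = y + n  # -> y = 38
if y > 45:  # condition is False
else:
    n = y // 2  # -> n = 19

Answer: 38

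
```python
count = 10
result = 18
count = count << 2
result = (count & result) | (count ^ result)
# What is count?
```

Trace (tracking count):
count = 10  # -> count = 10
result = 18  # -> result = 18
count = count << 2  # -> count = 40
result = count & result | count ^ result  # -> result = 58

Answer: 40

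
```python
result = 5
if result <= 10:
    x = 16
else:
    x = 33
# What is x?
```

Trace (tracking x):
result = 5  # -> result = 5
if result <= 10:  # condition is True
    x = 16  # -> x = 16

Answer: 16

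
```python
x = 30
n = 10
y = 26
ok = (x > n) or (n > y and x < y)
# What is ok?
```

Trace (tracking ok):
x = 30  # -> x = 30
n = 10  # -> n = 10
y = 26  # -> y = 26
ok = x > n or (n > y and x < y)  # -> ok = True

Answer: True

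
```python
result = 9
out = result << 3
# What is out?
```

Answer: 72

Derivation:
Trace (tracking out):
result = 9  # -> result = 9
out = result << 3  # -> out = 72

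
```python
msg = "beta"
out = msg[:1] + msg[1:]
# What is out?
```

Answer: 'beta'

Derivation:
Trace (tracking out):
msg = 'beta'  # -> msg = 'beta'
out = msg[:1] + msg[1:]  # -> out = 'beta'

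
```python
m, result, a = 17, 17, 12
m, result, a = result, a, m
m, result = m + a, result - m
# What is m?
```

Answer: 34

Derivation:
Trace (tracking m):
m, result, a = (17, 17, 12)  # -> m = 17, result = 17, a = 12
m, result, a = (result, a, m)  # -> m = 17, result = 12, a = 17
m, result = (m + a, result - m)  # -> m = 34, result = -5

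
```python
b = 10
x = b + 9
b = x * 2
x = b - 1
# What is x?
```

Trace (tracking x):
b = 10  # -> b = 10
x = b + 9  # -> x = 19
b = x * 2  # -> b = 38
x = b - 1  # -> x = 37

Answer: 37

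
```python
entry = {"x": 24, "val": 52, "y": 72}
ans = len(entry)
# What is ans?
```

Answer: 3

Derivation:
Trace (tracking ans):
entry = {'x': 24, 'val': 52, 'y': 72}  # -> entry = {'x': 24, 'val': 52, 'y': 72}
ans = len(entry)  # -> ans = 3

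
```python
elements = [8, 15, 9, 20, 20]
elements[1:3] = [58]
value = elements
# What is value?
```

Trace (tracking value):
elements = [8, 15, 9, 20, 20]  # -> elements = [8, 15, 9, 20, 20]
elements[1:3] = [58]  # -> elements = [8, 58, 20, 20]
value = elements  # -> value = [8, 58, 20, 20]

Answer: [8, 58, 20, 20]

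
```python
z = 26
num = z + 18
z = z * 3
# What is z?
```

Answer: 78

Derivation:
Trace (tracking z):
z = 26  # -> z = 26
num = z + 18  # -> num = 44
z = z * 3  # -> z = 78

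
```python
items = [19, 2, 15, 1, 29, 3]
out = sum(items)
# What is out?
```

Answer: 69

Derivation:
Trace (tracking out):
items = [19, 2, 15, 1, 29, 3]  # -> items = [19, 2, 15, 1, 29, 3]
out = sum(items)  # -> out = 69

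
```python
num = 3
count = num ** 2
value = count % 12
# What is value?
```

Trace (tracking value):
num = 3  # -> num = 3
count = num ** 2  # -> count = 9
value = count % 12  # -> value = 9

Answer: 9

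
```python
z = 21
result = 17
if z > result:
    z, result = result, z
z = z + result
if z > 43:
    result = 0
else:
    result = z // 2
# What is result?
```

Answer: 19

Derivation:
Trace (tracking result):
z = 21  # -> z = 21
result = 17  # -> result = 17
if z > result:  # condition is True
    z, result = (result, z)  # -> z = 17, result = 21
z = z + result  # -> z = 38
if z > 43:  # condition is False
else:
    result = z // 2  # -> result = 19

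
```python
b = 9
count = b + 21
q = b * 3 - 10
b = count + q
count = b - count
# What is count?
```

Answer: 17

Derivation:
Trace (tracking count):
b = 9  # -> b = 9
count = b + 21  # -> count = 30
q = b * 3 - 10  # -> q = 17
b = count + q  # -> b = 47
count = b - count  # -> count = 17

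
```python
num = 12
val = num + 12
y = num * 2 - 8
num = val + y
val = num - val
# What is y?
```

Answer: 16

Derivation:
Trace (tracking y):
num = 12  # -> num = 12
val = num + 12  # -> val = 24
y = num * 2 - 8  # -> y = 16
num = val + y  # -> num = 40
val = num - val  # -> val = 16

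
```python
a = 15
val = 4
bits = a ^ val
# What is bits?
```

Answer: 11

Derivation:
Trace (tracking bits):
a = 15  # -> a = 15
val = 4  # -> val = 4
bits = a ^ val  # -> bits = 11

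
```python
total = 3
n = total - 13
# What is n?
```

Answer: -10

Derivation:
Trace (tracking n):
total = 3  # -> total = 3
n = total - 13  # -> n = -10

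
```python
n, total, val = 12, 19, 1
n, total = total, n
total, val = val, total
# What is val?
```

Trace (tracking val):
n, total, val = (12, 19, 1)  # -> n = 12, total = 19, val = 1
n, total = (total, n)  # -> n = 19, total = 12
total, val = (val, total)  # -> total = 1, val = 12

Answer: 12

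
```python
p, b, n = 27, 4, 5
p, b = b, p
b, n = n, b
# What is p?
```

Trace (tracking p):
p, b, n = (27, 4, 5)  # -> p = 27, b = 4, n = 5
p, b = (b, p)  # -> p = 4, b = 27
b, n = (n, b)  # -> b = 5, n = 27

Answer: 4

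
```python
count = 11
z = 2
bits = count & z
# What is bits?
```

Trace (tracking bits):
count = 11  # -> count = 11
z = 2  # -> z = 2
bits = count & z  # -> bits = 2

Answer: 2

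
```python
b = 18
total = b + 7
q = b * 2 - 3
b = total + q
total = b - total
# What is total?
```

Answer: 33

Derivation:
Trace (tracking total):
b = 18  # -> b = 18
total = b + 7  # -> total = 25
q = b * 2 - 3  # -> q = 33
b = total + q  # -> b = 58
total = b - total  # -> total = 33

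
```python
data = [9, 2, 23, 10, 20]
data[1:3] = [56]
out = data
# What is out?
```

Trace (tracking out):
data = [9, 2, 23, 10, 20]  # -> data = [9, 2, 23, 10, 20]
data[1:3] = [56]  # -> data = [9, 56, 10, 20]
out = data  # -> out = [9, 56, 10, 20]

Answer: [9, 56, 10, 20]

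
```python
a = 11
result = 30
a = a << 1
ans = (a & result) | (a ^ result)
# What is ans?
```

Trace (tracking ans):
a = 11  # -> a = 11
result = 30  # -> result = 30
a = a << 1  # -> a = 22
ans = a & result | a ^ result  # -> ans = 30

Answer: 30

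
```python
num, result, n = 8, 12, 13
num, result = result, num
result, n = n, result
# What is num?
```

Trace (tracking num):
num, result, n = (8, 12, 13)  # -> num = 8, result = 12, n = 13
num, result = (result, num)  # -> num = 12, result = 8
result, n = (n, result)  # -> result = 13, n = 8

Answer: 12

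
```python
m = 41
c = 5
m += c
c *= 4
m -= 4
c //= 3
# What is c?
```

Trace (tracking c):
m = 41  # -> m = 41
c = 5  # -> c = 5
m += c  # -> m = 46
c *= 4  # -> c = 20
m -= 4  # -> m = 42
c //= 3  # -> c = 6

Answer: 6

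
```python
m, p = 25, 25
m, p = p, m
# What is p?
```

Answer: 25

Derivation:
Trace (tracking p):
m, p = (25, 25)  # -> m = 25, p = 25
m, p = (p, m)  # -> m = 25, p = 25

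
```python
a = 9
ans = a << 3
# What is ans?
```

Answer: 72

Derivation:
Trace (tracking ans):
a = 9  # -> a = 9
ans = a << 3  # -> ans = 72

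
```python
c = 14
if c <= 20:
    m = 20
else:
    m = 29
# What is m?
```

Answer: 20

Derivation:
Trace (tracking m):
c = 14  # -> c = 14
if c <= 20:  # condition is True
    m = 20  # -> m = 20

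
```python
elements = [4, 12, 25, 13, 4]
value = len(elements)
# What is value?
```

Answer: 5

Derivation:
Trace (tracking value):
elements = [4, 12, 25, 13, 4]  # -> elements = [4, 12, 25, 13, 4]
value = len(elements)  # -> value = 5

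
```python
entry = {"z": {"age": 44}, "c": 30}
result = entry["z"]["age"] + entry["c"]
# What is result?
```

Answer: 74

Derivation:
Trace (tracking result):
entry = {'z': {'age': 44}, 'c': 30}  # -> entry = {'z': {'age': 44}, 'c': 30}
result = entry['z']['age'] + entry['c']  # -> result = 74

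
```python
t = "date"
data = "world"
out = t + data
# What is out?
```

Answer: 'dateworld'

Derivation:
Trace (tracking out):
t = 'date'  # -> t = 'date'
data = 'world'  # -> data = 'world'
out = t + data  # -> out = 'dateworld'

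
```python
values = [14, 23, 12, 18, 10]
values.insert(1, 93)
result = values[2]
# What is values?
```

Trace (tracking values):
values = [14, 23, 12, 18, 10]  # -> values = [14, 23, 12, 18, 10]
values.insert(1, 93)  # -> values = [14, 93, 23, 12, 18, 10]
result = values[2]  # -> result = 23

Answer: [14, 93, 23, 12, 18, 10]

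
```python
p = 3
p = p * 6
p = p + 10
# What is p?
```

Trace (tracking p):
p = 3  # -> p = 3
p = p * 6  # -> p = 18
p = p + 10  # -> p = 28

Answer: 28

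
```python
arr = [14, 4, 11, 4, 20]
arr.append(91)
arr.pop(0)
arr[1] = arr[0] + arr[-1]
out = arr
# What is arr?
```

Answer: [4, 95, 4, 20, 91]

Derivation:
Trace (tracking arr):
arr = [14, 4, 11, 4, 20]  # -> arr = [14, 4, 11, 4, 20]
arr.append(91)  # -> arr = [14, 4, 11, 4, 20, 91]
arr.pop(0)  # -> arr = [4, 11, 4, 20, 91]
arr[1] = arr[0] + arr[-1]  # -> arr = [4, 95, 4, 20, 91]
out = arr  # -> out = [4, 95, 4, 20, 91]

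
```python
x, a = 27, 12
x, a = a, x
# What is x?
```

Trace (tracking x):
x, a = (27, 12)  # -> x = 27, a = 12
x, a = (a, x)  # -> x = 12, a = 27

Answer: 12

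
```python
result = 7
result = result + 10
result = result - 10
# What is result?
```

Trace (tracking result):
result = 7  # -> result = 7
result = result + 10  # -> result = 17
result = result - 10  # -> result = 7

Answer: 7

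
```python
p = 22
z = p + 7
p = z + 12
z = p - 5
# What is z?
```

Trace (tracking z):
p = 22  # -> p = 22
z = p + 7  # -> z = 29
p = z + 12  # -> p = 41
z = p - 5  # -> z = 36

Answer: 36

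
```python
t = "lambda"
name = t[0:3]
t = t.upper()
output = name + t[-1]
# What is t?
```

Trace (tracking t):
t = 'lambda'  # -> t = 'lambda'
name = t[0:3]  # -> name = 'lam'
t = t.upper()  # -> t = 'LAMBDA'
output = name + t[-1]  # -> output = 'lamA'

Answer: 'LAMBDA'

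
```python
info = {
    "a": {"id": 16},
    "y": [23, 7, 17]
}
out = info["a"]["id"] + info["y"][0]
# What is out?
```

Answer: 39

Derivation:
Trace (tracking out):
info = {'a': {'id': 16}, 'y': [23, 7, 17]}  # -> info = {'a': {'id': 16}, 'y': [23, 7, 17]}
out = info['a']['id'] + info['y'][0]  # -> out = 39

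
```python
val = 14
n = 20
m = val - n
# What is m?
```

Trace (tracking m):
val = 14  # -> val = 14
n = 20  # -> n = 20
m = val - n  # -> m = -6

Answer: -6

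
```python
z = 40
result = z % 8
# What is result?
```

Trace (tracking result):
z = 40  # -> z = 40
result = z % 8  # -> result = 0

Answer: 0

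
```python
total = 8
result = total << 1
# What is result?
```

Answer: 16

Derivation:
Trace (tracking result):
total = 8  # -> total = 8
result = total << 1  # -> result = 16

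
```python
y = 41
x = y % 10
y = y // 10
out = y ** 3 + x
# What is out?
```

Answer: 65

Derivation:
Trace (tracking out):
y = 41  # -> y = 41
x = y % 10  # -> x = 1
y = y // 10  # -> y = 4
out = y ** 3 + x  # -> out = 65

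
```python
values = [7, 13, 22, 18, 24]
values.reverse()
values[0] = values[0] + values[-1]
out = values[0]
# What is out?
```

Answer: 31

Derivation:
Trace (tracking out):
values = [7, 13, 22, 18, 24]  # -> values = [7, 13, 22, 18, 24]
values.reverse()  # -> values = [24, 18, 22, 13, 7]
values[0] = values[0] + values[-1]  # -> values = [31, 18, 22, 13, 7]
out = values[0]  # -> out = 31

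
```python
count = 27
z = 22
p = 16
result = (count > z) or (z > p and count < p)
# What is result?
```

Answer: True

Derivation:
Trace (tracking result):
count = 27  # -> count = 27
z = 22  # -> z = 22
p = 16  # -> p = 16
result = count > z or (z > p and count < p)  # -> result = True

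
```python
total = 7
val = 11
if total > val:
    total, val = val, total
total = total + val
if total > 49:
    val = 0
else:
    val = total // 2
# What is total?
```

Answer: 18

Derivation:
Trace (tracking total):
total = 7  # -> total = 7
val = 11  # -> val = 11
if total > val:  # condition is False
total = total + val  # -> total = 18
if total > 49:  # condition is False
else:
    val = total // 2  # -> val = 9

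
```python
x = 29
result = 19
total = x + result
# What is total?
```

Trace (tracking total):
x = 29  # -> x = 29
result = 19  # -> result = 19
total = x + result  # -> total = 48

Answer: 48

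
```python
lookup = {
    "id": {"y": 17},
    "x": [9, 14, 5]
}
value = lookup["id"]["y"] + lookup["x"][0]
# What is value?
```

Trace (tracking value):
lookup = {'id': {'y': 17}, 'x': [9, 14, 5]}  # -> lookup = {'id': {'y': 17}, 'x': [9, 14, 5]}
value = lookup['id']['y'] + lookup['x'][0]  # -> value = 26

Answer: 26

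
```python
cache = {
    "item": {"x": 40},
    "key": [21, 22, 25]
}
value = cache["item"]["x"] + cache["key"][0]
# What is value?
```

Trace (tracking value):
cache = {'item': {'x': 40}, 'key': [21, 22, 25]}  # -> cache = {'item': {'x': 40}, 'key': [21, 22, 25]}
value = cache['item']['x'] + cache['key'][0]  # -> value = 61

Answer: 61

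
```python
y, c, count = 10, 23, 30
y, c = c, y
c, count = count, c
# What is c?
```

Trace (tracking c):
y, c, count = (10, 23, 30)  # -> y = 10, c = 23, count = 30
y, c = (c, y)  # -> y = 23, c = 10
c, count = (count, c)  # -> c = 30, count = 10

Answer: 30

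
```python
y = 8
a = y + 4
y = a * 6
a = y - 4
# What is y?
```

Trace (tracking y):
y = 8  # -> y = 8
a = y + 4  # -> a = 12
y = a * 6  # -> y = 72
a = y - 4  # -> a = 68

Answer: 72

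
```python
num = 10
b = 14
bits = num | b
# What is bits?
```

Trace (tracking bits):
num = 10  # -> num = 10
b = 14  # -> b = 14
bits = num | b  # -> bits = 14

Answer: 14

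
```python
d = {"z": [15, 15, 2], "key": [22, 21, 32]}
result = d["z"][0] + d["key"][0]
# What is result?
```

Trace (tracking result):
d = {'z': [15, 15, 2], 'key': [22, 21, 32]}  # -> d = {'z': [15, 15, 2], 'key': [22, 21, 32]}
result = d['z'][0] + d['key'][0]  # -> result = 37

Answer: 37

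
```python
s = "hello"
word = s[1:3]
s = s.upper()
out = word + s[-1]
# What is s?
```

Trace (tracking s):
s = 'hello'  # -> s = 'hello'
word = s[1:3]  # -> word = 'el'
s = s.upper()  # -> s = 'HELLO'
out = word + s[-1]  # -> out = 'elO'

Answer: 'HELLO'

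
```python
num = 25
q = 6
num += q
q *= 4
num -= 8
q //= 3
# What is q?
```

Trace (tracking q):
num = 25  # -> num = 25
q = 6  # -> q = 6
num += q  # -> num = 31
q *= 4  # -> q = 24
num -= 8  # -> num = 23
q //= 3  # -> q = 8

Answer: 8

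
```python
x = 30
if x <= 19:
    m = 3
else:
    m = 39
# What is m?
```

Trace (tracking m):
x = 30  # -> x = 30
if x <= 19:  # condition is False
else:
    m = 39  # -> m = 39

Answer: 39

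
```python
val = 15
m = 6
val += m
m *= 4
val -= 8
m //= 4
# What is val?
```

Trace (tracking val):
val = 15  # -> val = 15
m = 6  # -> m = 6
val += m  # -> val = 21
m *= 4  # -> m = 24
val -= 8  # -> val = 13
m //= 4  # -> m = 6

Answer: 13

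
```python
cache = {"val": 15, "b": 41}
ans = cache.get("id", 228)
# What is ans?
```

Answer: 228

Derivation:
Trace (tracking ans):
cache = {'val': 15, 'b': 41}  # -> cache = {'val': 15, 'b': 41}
ans = cache.get('id', 228)  # -> ans = 228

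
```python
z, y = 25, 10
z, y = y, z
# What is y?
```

Answer: 25

Derivation:
Trace (tracking y):
z, y = (25, 10)  # -> z = 25, y = 10
z, y = (y, z)  # -> z = 10, y = 25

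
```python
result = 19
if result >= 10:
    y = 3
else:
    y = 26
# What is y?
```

Trace (tracking y):
result = 19  # -> result = 19
if result >= 10:  # condition is True
    y = 3  # -> y = 3

Answer: 3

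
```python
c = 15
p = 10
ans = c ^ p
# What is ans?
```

Answer: 5

Derivation:
Trace (tracking ans):
c = 15  # -> c = 15
p = 10  # -> p = 10
ans = c ^ p  # -> ans = 5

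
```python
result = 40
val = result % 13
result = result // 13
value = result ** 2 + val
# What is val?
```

Answer: 1

Derivation:
Trace (tracking val):
result = 40  # -> result = 40
val = result % 13  # -> val = 1
result = result // 13  # -> result = 3
value = result ** 2 + val  # -> value = 10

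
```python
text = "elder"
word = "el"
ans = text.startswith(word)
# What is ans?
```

Answer: True

Derivation:
Trace (tracking ans):
text = 'elder'  # -> text = 'elder'
word = 'el'  # -> word = 'el'
ans = text.startswith(word)  # -> ans = True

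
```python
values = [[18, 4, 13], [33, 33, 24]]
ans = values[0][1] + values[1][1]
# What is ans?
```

Trace (tracking ans):
values = [[18, 4, 13], [33, 33, 24]]  # -> values = [[18, 4, 13], [33, 33, 24]]
ans = values[0][1] + values[1][1]  # -> ans = 37

Answer: 37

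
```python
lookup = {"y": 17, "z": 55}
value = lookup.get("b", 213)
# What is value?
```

Answer: 213

Derivation:
Trace (tracking value):
lookup = {'y': 17, 'z': 55}  # -> lookup = {'y': 17, 'z': 55}
value = lookup.get('b', 213)  # -> value = 213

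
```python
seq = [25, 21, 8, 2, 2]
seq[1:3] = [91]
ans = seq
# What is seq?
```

Trace (tracking seq):
seq = [25, 21, 8, 2, 2]  # -> seq = [25, 21, 8, 2, 2]
seq[1:3] = [91]  # -> seq = [25, 91, 2, 2]
ans = seq  # -> ans = [25, 91, 2, 2]

Answer: [25, 91, 2, 2]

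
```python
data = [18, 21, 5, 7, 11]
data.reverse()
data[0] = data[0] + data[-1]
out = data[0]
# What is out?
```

Trace (tracking out):
data = [18, 21, 5, 7, 11]  # -> data = [18, 21, 5, 7, 11]
data.reverse()  # -> data = [11, 7, 5, 21, 18]
data[0] = data[0] + data[-1]  # -> data = [29, 7, 5, 21, 18]
out = data[0]  # -> out = 29

Answer: 29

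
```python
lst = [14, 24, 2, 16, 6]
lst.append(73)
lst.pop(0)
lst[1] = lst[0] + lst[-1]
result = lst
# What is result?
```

Trace (tracking result):
lst = [14, 24, 2, 16, 6]  # -> lst = [14, 24, 2, 16, 6]
lst.append(73)  # -> lst = [14, 24, 2, 16, 6, 73]
lst.pop(0)  # -> lst = [24, 2, 16, 6, 73]
lst[1] = lst[0] + lst[-1]  # -> lst = [24, 97, 16, 6, 73]
result = lst  # -> result = [24, 97, 16, 6, 73]

Answer: [24, 97, 16, 6, 73]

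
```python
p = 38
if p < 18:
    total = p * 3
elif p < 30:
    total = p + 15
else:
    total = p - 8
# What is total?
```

Answer: 30

Derivation:
Trace (tracking total):
p = 38  # -> p = 38
if p < 18:  # condition is False
elif p < 30:  # condition is False
else:
    total = p - 8  # -> total = 30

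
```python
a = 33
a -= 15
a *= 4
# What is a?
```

Trace (tracking a):
a = 33  # -> a = 33
a -= 15  # -> a = 18
a *= 4  # -> a = 72

Answer: 72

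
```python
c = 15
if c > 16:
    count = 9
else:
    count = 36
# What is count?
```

Answer: 36

Derivation:
Trace (tracking count):
c = 15  # -> c = 15
if c > 16:  # condition is False
else:
    count = 36  # -> count = 36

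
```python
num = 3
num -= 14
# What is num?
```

Answer: -11

Derivation:
Trace (tracking num):
num = 3  # -> num = 3
num -= 14  # -> num = -11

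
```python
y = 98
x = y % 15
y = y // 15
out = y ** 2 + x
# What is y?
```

Trace (tracking y):
y = 98  # -> y = 98
x = y % 15  # -> x = 8
y = y // 15  # -> y = 6
out = y ** 2 + x  # -> out = 44

Answer: 6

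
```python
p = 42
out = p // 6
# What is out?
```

Answer: 7

Derivation:
Trace (tracking out):
p = 42  # -> p = 42
out = p // 6  # -> out = 7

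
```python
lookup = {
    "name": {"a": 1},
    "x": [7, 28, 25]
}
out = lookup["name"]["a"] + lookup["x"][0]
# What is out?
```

Answer: 8

Derivation:
Trace (tracking out):
lookup = {'name': {'a': 1}, 'x': [7, 28, 25]}  # -> lookup = {'name': {'a': 1}, 'x': [7, 28, 25]}
out = lookup['name']['a'] + lookup['x'][0]  # -> out = 8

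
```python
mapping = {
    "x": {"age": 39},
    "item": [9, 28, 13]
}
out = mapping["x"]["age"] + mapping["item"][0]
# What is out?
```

Answer: 48

Derivation:
Trace (tracking out):
mapping = {'x': {'age': 39}, 'item': [9, 28, 13]}  # -> mapping = {'x': {'age': 39}, 'item': [9, 28, 13]}
out = mapping['x']['age'] + mapping['item'][0]  # -> out = 48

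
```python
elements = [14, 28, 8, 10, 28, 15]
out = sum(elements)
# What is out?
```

Answer: 103

Derivation:
Trace (tracking out):
elements = [14, 28, 8, 10, 28, 15]  # -> elements = [14, 28, 8, 10, 28, 15]
out = sum(elements)  # -> out = 103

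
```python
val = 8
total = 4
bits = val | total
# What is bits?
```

Trace (tracking bits):
val = 8  # -> val = 8
total = 4  # -> total = 4
bits = val | total  # -> bits = 12

Answer: 12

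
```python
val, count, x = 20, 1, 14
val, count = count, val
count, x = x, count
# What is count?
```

Answer: 14

Derivation:
Trace (tracking count):
val, count, x = (20, 1, 14)  # -> val = 20, count = 1, x = 14
val, count = (count, val)  # -> val = 1, count = 20
count, x = (x, count)  # -> count = 14, x = 20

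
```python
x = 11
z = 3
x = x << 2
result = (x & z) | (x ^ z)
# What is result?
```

Trace (tracking result):
x = 11  # -> x = 11
z = 3  # -> z = 3
x = x << 2  # -> x = 44
result = x & z | x ^ z  # -> result = 47

Answer: 47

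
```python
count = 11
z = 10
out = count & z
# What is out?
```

Trace (tracking out):
count = 11  # -> count = 11
z = 10  # -> z = 10
out = count & z  # -> out = 10

Answer: 10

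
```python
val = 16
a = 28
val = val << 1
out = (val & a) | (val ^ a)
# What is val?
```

Answer: 32

Derivation:
Trace (tracking val):
val = 16  # -> val = 16
a = 28  # -> a = 28
val = val << 1  # -> val = 32
out = val & a | val ^ a  # -> out = 60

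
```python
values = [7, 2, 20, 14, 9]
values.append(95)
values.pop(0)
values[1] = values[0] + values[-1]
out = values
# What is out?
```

Trace (tracking out):
values = [7, 2, 20, 14, 9]  # -> values = [7, 2, 20, 14, 9]
values.append(95)  # -> values = [7, 2, 20, 14, 9, 95]
values.pop(0)  # -> values = [2, 20, 14, 9, 95]
values[1] = values[0] + values[-1]  # -> values = [2, 97, 14, 9, 95]
out = values  # -> out = [2, 97, 14, 9, 95]

Answer: [2, 97, 14, 9, 95]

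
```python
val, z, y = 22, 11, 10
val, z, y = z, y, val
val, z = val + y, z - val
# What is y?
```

Trace (tracking y):
val, z, y = (22, 11, 10)  # -> val = 22, z = 11, y = 10
val, z, y = (z, y, val)  # -> val = 11, z = 10, y = 22
val, z = (val + y, z - val)  # -> val = 33, z = -1

Answer: 22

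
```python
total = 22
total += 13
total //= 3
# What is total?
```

Answer: 11

Derivation:
Trace (tracking total):
total = 22  # -> total = 22
total += 13  # -> total = 35
total //= 3  # -> total = 11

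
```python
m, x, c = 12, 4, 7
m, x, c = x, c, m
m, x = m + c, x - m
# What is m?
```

Trace (tracking m):
m, x, c = (12, 4, 7)  # -> m = 12, x = 4, c = 7
m, x, c = (x, c, m)  # -> m = 4, x = 7, c = 12
m, x = (m + c, x - m)  # -> m = 16, x = 3

Answer: 16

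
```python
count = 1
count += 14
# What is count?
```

Trace (tracking count):
count = 1  # -> count = 1
count += 14  # -> count = 15

Answer: 15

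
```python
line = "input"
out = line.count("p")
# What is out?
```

Answer: 1

Derivation:
Trace (tracking out):
line = 'input'  # -> line = 'input'
out = line.count('p')  # -> out = 1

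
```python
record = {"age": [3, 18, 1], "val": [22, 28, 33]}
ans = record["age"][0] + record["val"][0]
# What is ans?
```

Trace (tracking ans):
record = {'age': [3, 18, 1], 'val': [22, 28, 33]}  # -> record = {'age': [3, 18, 1], 'val': [22, 28, 33]}
ans = record['age'][0] + record['val'][0]  # -> ans = 25

Answer: 25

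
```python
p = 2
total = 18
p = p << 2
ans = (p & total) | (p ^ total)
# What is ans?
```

Trace (tracking ans):
p = 2  # -> p = 2
total = 18  # -> total = 18
p = p << 2  # -> p = 8
ans = p & total | p ^ total  # -> ans = 26

Answer: 26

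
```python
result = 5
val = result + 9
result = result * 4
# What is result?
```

Trace (tracking result):
result = 5  # -> result = 5
val = result + 9  # -> val = 14
result = result * 4  # -> result = 20

Answer: 20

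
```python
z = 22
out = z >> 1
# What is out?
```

Trace (tracking out):
z = 22  # -> z = 22
out = z >> 1  # -> out = 11

Answer: 11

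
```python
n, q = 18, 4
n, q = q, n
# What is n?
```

Trace (tracking n):
n, q = (18, 4)  # -> n = 18, q = 4
n, q = (q, n)  # -> n = 4, q = 18

Answer: 4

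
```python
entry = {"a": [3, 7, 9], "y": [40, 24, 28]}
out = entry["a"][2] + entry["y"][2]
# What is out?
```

Trace (tracking out):
entry = {'a': [3, 7, 9], 'y': [40, 24, 28]}  # -> entry = {'a': [3, 7, 9], 'y': [40, 24, 28]}
out = entry['a'][2] + entry['y'][2]  # -> out = 37

Answer: 37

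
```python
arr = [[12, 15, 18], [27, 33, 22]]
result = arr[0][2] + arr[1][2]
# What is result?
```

Answer: 40

Derivation:
Trace (tracking result):
arr = [[12, 15, 18], [27, 33, 22]]  # -> arr = [[12, 15, 18], [27, 33, 22]]
result = arr[0][2] + arr[1][2]  # -> result = 40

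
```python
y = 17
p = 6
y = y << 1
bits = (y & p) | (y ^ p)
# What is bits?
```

Answer: 38

Derivation:
Trace (tracking bits):
y = 17  # -> y = 17
p = 6  # -> p = 6
y = y << 1  # -> y = 34
bits = y & p | y ^ p  # -> bits = 38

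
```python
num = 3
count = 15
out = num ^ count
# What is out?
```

Answer: 12

Derivation:
Trace (tracking out):
num = 3  # -> num = 3
count = 15  # -> count = 15
out = num ^ count  # -> out = 12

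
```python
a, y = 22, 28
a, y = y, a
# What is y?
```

Trace (tracking y):
a, y = (22, 28)  # -> a = 22, y = 28
a, y = (y, a)  # -> a = 28, y = 22

Answer: 22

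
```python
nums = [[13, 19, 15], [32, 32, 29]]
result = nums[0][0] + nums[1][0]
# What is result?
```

Answer: 45

Derivation:
Trace (tracking result):
nums = [[13, 19, 15], [32, 32, 29]]  # -> nums = [[13, 19, 15], [32, 32, 29]]
result = nums[0][0] + nums[1][0]  # -> result = 45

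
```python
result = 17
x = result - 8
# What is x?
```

Trace (tracking x):
result = 17  # -> result = 17
x = result - 8  # -> x = 9

Answer: 9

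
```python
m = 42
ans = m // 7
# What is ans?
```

Answer: 6

Derivation:
Trace (tracking ans):
m = 42  # -> m = 42
ans = m // 7  # -> ans = 6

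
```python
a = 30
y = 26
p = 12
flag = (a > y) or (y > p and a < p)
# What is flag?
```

Trace (tracking flag):
a = 30  # -> a = 30
y = 26  # -> y = 26
p = 12  # -> p = 12
flag = a > y or (y > p and a < p)  # -> flag = True

Answer: True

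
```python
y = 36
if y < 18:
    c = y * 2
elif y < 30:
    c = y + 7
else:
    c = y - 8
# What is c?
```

Trace (tracking c):
y = 36  # -> y = 36
if y < 18:  # condition is False
elif y < 30:  # condition is False
else:
    c = y - 8  # -> c = 28

Answer: 28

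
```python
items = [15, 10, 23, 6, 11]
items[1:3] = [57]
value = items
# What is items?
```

Trace (tracking items):
items = [15, 10, 23, 6, 11]  # -> items = [15, 10, 23, 6, 11]
items[1:3] = [57]  # -> items = [15, 57, 6, 11]
value = items  # -> value = [15, 57, 6, 11]

Answer: [15, 57, 6, 11]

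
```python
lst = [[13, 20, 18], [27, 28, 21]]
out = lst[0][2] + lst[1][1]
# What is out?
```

Answer: 46

Derivation:
Trace (tracking out):
lst = [[13, 20, 18], [27, 28, 21]]  # -> lst = [[13, 20, 18], [27, 28, 21]]
out = lst[0][2] + lst[1][1]  # -> out = 46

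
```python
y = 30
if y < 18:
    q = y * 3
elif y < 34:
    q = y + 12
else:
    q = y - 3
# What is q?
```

Trace (tracking q):
y = 30  # -> y = 30
if y < 18:  # condition is False
elif y < 34:  # condition is True
    q = y + 12  # -> q = 42

Answer: 42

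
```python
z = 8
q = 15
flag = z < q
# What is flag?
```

Answer: True

Derivation:
Trace (tracking flag):
z = 8  # -> z = 8
q = 15  # -> q = 15
flag = z < q  # -> flag = True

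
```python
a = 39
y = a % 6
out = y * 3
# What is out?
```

Trace (tracking out):
a = 39  # -> a = 39
y = a % 6  # -> y = 3
out = y * 3  # -> out = 9

Answer: 9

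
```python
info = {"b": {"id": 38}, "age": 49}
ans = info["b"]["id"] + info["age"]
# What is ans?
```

Answer: 87

Derivation:
Trace (tracking ans):
info = {'b': {'id': 38}, 'age': 49}  # -> info = {'b': {'id': 38}, 'age': 49}
ans = info['b']['id'] + info['age']  # -> ans = 87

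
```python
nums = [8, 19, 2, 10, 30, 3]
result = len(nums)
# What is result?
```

Answer: 6

Derivation:
Trace (tracking result):
nums = [8, 19, 2, 10, 30, 3]  # -> nums = [8, 19, 2, 10, 30, 3]
result = len(nums)  # -> result = 6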